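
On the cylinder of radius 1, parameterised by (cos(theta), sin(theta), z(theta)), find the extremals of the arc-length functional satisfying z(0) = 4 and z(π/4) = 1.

Parameterise the cylinder of radius R = 1 as
    r(θ) = (cos θ, sin θ, z(θ)).
The arc-length element is
    ds = sqrt(1 + (dz/dθ)^2) dθ,
so the Lagrangian is L = sqrt(1 + z'^2).
L depends on z' only, not on z or θ, so ∂L/∂z = 0 and
    ∂L/∂z' = z' / sqrt(1 + z'^2).
The Euler-Lagrange equation gives
    d/dθ( z' / sqrt(1 + z'^2) ) = 0,
so z' is constant. Integrating once:
    z(θ) = a θ + b,
a helix on the cylinder (a straight line when the cylinder is unrolled). The constants a, b are determined by the endpoint conditions.
With endpoint conditions z(0) = 4 and z(π/4) = 1: from z(0) = b we get b = 4, and a·π/4 + 4 = 1 gives a = -12/π, so
    z(θ) = (-12/π) θ + 4.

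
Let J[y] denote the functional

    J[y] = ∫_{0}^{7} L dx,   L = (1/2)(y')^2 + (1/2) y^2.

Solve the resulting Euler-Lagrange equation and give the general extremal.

The Lagrangian is L = (1/2)(y')^2 + (1/2) y^2.
∂L/∂y = y.
∂L/∂y' = y'.
The Euler-Lagrange equation d/dx(∂L/∂y') − ∂L/∂y = 0 becomes:
    y'' - y = 0
General solution: y(x) = A e^x + B e^(-x), where A and B are arbitrary constants fixed by the endpoint conditions.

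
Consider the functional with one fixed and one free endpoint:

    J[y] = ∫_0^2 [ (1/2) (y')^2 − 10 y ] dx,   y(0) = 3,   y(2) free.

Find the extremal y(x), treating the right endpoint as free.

The Lagrangian L = (1/2) (y')^2 − 10 y gives
    ∂L/∂y = −10,   ∂L/∂y' = y'.
Euler-Lagrange: d/dx(y') − (−10) = 0, i.e. y'' + 10 = 0, so
    y(x) = −(10/2) x^2 + C1 x + C2.
Fixed left endpoint y(0) = 3 ⇒ C2 = 3.
The right endpoint x = 2 is free, so the natural (transversality) condition is ∂L/∂y' |_{x=2} = 0, i.e. y'(2) = 0.
Compute y'(x) = −10 x + C1, so y'(2) = −20 + C1 = 0 ⇒ C1 = 20.
Therefore the extremal is
    y(x) = −5 x^2 + 20 x + 3.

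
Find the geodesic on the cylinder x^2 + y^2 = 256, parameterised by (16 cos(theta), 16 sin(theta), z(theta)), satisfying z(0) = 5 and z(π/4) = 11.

Parameterise the cylinder of radius R = 16 as
    r(θ) = (16 cos θ, 16 sin θ, z(θ)).
The arc-length element is
    ds = sqrt(256 + (dz/dθ)^2) dθ,
so the Lagrangian is L = sqrt(256 + z'^2).
L depends on z' only, not on z or θ, so ∂L/∂z = 0 and
    ∂L/∂z' = z' / sqrt(256 + z'^2).
The Euler-Lagrange equation gives
    d/dθ( z' / sqrt(256 + z'^2) ) = 0,
so z' is constant. Integrating once:
    z(θ) = a θ + b,
a helix on the cylinder (a straight line when the cylinder is unrolled). The constants a, b are determined by the endpoint conditions.
With endpoint conditions z(0) = 5 and z(π/4) = 11: from z(0) = b we get b = 5, and a·π/4 + 5 = 11 gives a = 24/π, so
    z(θ) = (24/π) θ + 5.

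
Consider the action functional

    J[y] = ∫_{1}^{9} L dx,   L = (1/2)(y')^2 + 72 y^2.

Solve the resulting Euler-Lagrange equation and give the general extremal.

The Lagrangian is L = (1/2)(y')^2 + 72 y^2.
∂L/∂y = 144y.
∂L/∂y' = y'.
The Euler-Lagrange equation d/dx(∂L/∂y') − ∂L/∂y = 0 becomes:
    y'' - 144 y = 0
General solution: y(x) = A e^(12x) + B e^(-12x), where A and B are arbitrary constants fixed by the endpoint conditions.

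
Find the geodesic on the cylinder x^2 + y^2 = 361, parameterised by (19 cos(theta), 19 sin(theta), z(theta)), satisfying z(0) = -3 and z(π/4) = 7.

Parameterise the cylinder of radius R = 19 as
    r(θ) = (19 cos θ, 19 sin θ, z(θ)).
The arc-length element is
    ds = sqrt(361 + (dz/dθ)^2) dθ,
so the Lagrangian is L = sqrt(361 + z'^2).
L depends on z' only, not on z or θ, so ∂L/∂z = 0 and
    ∂L/∂z' = z' / sqrt(361 + z'^2).
The Euler-Lagrange equation gives
    d/dθ( z' / sqrt(361 + z'^2) ) = 0,
so z' is constant. Integrating once:
    z(θ) = a θ + b,
a helix on the cylinder (a straight line when the cylinder is unrolled). The constants a, b are determined by the endpoint conditions.
With endpoint conditions z(0) = -3 and z(π/4) = 7: from z(0) = b we get b = -3, and a·π/4 + -3 = 7 gives a = 40/π, so
    z(θ) = (40/π) θ − 3.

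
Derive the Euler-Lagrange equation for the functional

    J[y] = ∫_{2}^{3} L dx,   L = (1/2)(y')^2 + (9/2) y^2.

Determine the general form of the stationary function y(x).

The Lagrangian is L = (1/2)(y')^2 + (9/2) y^2.
∂L/∂y = 9y.
∂L/∂y' = y'.
The Euler-Lagrange equation d/dx(∂L/∂y') − ∂L/∂y = 0 becomes:
    y'' - 9 y = 0
General solution: y(x) = A e^(3x) + B e^(-3x), where A and B are arbitrary constants fixed by the endpoint conditions.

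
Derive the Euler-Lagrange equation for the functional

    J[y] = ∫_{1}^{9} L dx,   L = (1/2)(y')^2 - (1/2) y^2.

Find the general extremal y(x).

The Lagrangian is L = (1/2)(y')^2 - (1/2) y^2.
∂L/∂y = -y.
∂L/∂y' = y'.
The Euler-Lagrange equation d/dx(∂L/∂y') − ∂L/∂y = 0 becomes:
    y'' + y = 0
General solution: y(x) = A sin(x) + B cos(x), where A and B are arbitrary constants fixed by the endpoint conditions.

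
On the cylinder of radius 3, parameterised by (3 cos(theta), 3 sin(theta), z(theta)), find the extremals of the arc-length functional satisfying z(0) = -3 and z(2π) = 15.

Parameterise the cylinder of radius R = 3 as
    r(θ) = (3 cos θ, 3 sin θ, z(θ)).
The arc-length element is
    ds = sqrt(9 + (dz/dθ)^2) dθ,
so the Lagrangian is L = sqrt(9 + z'^2).
L depends on z' only, not on z or θ, so ∂L/∂z = 0 and
    ∂L/∂z' = z' / sqrt(9 + z'^2).
The Euler-Lagrange equation gives
    d/dθ( z' / sqrt(9 + z'^2) ) = 0,
so z' is constant. Integrating once:
    z(θ) = a θ + b,
a helix on the cylinder (a straight line when the cylinder is unrolled). The constants a, b are determined by the endpoint conditions.
With endpoint conditions z(0) = -3 and z(2π) = 15: from z(0) = b we get b = -3, and a·2π + -3 = 15 gives a = 9/π, so
    z(θ) = (9/π) θ − 3.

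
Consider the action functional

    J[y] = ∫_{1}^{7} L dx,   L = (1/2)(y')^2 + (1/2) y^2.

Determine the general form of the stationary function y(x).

The Lagrangian is L = (1/2)(y')^2 + (1/2) y^2.
∂L/∂y = y.
∂L/∂y' = y'.
The Euler-Lagrange equation d/dx(∂L/∂y') − ∂L/∂y = 0 becomes:
    y'' - y = 0
General solution: y(x) = A e^x + B e^(-x), where A and B are arbitrary constants fixed by the endpoint conditions.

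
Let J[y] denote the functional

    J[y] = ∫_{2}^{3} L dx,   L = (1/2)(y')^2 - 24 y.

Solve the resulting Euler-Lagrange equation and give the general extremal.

The Lagrangian is L = (1/2)(y')^2 - 24 y.
∂L/∂y = -24.
∂L/∂y' = y'.
The Euler-Lagrange equation d/dx(∂L/∂y') − ∂L/∂y = 0 becomes:
    y'' + 24 = 0
General solution: y(x) = -12 x^2 + A x + B, where A and B are arbitrary constants fixed by the endpoint conditions.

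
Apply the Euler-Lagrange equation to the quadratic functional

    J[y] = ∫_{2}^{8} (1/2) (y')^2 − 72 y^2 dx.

The Lagrangian is L = (1/2) (y')^2 − 72 y^2.
Compute ∂L/∂y = -144y, ∂L/∂y' = y'.
The Euler-Lagrange equation d/dx(∂L/∂y') − ∂L/∂y = 0 reduces to
    y'' + 144 y = 0.
Its general solution is
    y(x) = A sin(12x) + B cos(12x),
with A, B fixed by the endpoint conditions.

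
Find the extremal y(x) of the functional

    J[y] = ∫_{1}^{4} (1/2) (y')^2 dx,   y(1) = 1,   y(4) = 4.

The Lagrangian is L = (1/2) (y')^2.
Compute ∂L/∂y = 0, ∂L/∂y' = y'.
The Euler-Lagrange equation d/dx(∂L/∂y') − ∂L/∂y = 0 reduces to
    y'' = 0.
Its general solution is
    y(x) = A x + B,
with A, B fixed by the endpoint conditions.
Applying the endpoint conditions y(1) = 1 and y(4) = 4: solve A·1 + B = 1 and A·4 + B = 4. Subtracting gives A(4 − 1) = 4 − 1, so A = 1, and B = 1 − A·1 = 0. Therefore
    y(x) = x.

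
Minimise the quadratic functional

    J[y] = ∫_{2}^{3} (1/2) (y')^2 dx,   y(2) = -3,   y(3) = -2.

The Lagrangian is L = (1/2) (y')^2.
Compute ∂L/∂y = 0, ∂L/∂y' = y'.
The Euler-Lagrange equation d/dx(∂L/∂y') − ∂L/∂y = 0 reduces to
    y'' = 0.
Its general solution is
    y(x) = A x + B,
with A, B fixed by the endpoint conditions.
Applying the endpoint conditions y(2) = -3 and y(3) = -2: solve A·2 + B = -3 and A·3 + B = -2. Subtracting gives A(3 − 2) = -2 − -3, so A = 1, and B = -3 − A·2 = -5. Therefore
    y(x) = x - 5.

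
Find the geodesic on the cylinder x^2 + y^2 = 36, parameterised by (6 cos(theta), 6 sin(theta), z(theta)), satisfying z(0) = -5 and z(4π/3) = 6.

Parameterise the cylinder of radius R = 6 as
    r(θ) = (6 cos θ, 6 sin θ, z(θ)).
The arc-length element is
    ds = sqrt(36 + (dz/dθ)^2) dθ,
so the Lagrangian is L = sqrt(36 + z'^2).
L depends on z' only, not on z or θ, so ∂L/∂z = 0 and
    ∂L/∂z' = z' / sqrt(36 + z'^2).
The Euler-Lagrange equation gives
    d/dθ( z' / sqrt(36 + z'^2) ) = 0,
so z' is constant. Integrating once:
    z(θ) = a θ + b,
a helix on the cylinder (a straight line when the cylinder is unrolled). The constants a, b are determined by the endpoint conditions.
With endpoint conditions z(0) = -5 and z(4π/3) = 6: from z(0) = b we get b = -5, and a·4π/3 + -5 = 6 gives a = 33/(4π), so
    z(θ) = (33/(4π)) θ − 5.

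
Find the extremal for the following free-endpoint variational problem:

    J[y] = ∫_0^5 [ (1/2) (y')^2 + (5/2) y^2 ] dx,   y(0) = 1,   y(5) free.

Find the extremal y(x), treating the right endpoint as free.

The Lagrangian L = (1/2) (y')^2 + (5/2) y^2 gives
    ∂L/∂y = 5 y,   ∂L/∂y' = y'.
Euler-Lagrange: y'' − 5 y = 0.
With k = sqrt(5), the general solution is
    y(x) = A cosh(sqrt(5) x) + B sinh(sqrt(5) x).
Fixed left endpoint y(0) = 1 ⇒ A = 1.
The right endpoint x = 5 is free, so the natural (transversality) condition is ∂L/∂y' |_{x=5} = 0, i.e. y'(5) = 0.
Compute y'(x) = A k sinh(k x) + B k cosh(k x), so
    y'(5) = A k sinh(k·5) + B k cosh(k·5) = 0
    ⇒ B = −A tanh(k·5) = − tanh(sqrt(5)·5).
Therefore the extremal is
    y(x) = cosh(sqrt(5) x) − tanh(sqrt(5)·5) sinh(sqrt(5) x).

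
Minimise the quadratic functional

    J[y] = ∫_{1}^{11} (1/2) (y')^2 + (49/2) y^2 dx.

The Lagrangian is L = (1/2) (y')^2 + (49/2) y^2.
Compute ∂L/∂y = 49y, ∂L/∂y' = y'.
The Euler-Lagrange equation d/dx(∂L/∂y') − ∂L/∂y = 0 reduces to
    y'' − 49 y = 0.
Its general solution is
    y(x) = A e^(7x) + B e^(−7x),
with A, B fixed by the endpoint conditions.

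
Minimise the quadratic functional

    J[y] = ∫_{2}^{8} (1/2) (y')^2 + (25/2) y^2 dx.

The Lagrangian is L = (1/2) (y')^2 + (25/2) y^2.
Compute ∂L/∂y = 25y, ∂L/∂y' = y'.
The Euler-Lagrange equation d/dx(∂L/∂y') − ∂L/∂y = 0 reduces to
    y'' − 25 y = 0.
Its general solution is
    y(x) = A e^(5x) + B e^(−5x),
with A, B fixed by the endpoint conditions.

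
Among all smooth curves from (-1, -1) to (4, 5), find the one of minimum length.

Arc-length functional: J[y] = ∫ sqrt(1 + (y')^2) dx.
Lagrangian L = sqrt(1 + (y')^2) has no explicit y dependence, so ∂L/∂y = 0 and the Euler-Lagrange equation gives
    d/dx( y' / sqrt(1 + (y')^2) ) = 0  ⇒  y' / sqrt(1 + (y')^2) = const.
Hence y' is constant, so y(x) is affine.
Fitting the endpoints (-1, -1) and (4, 5):
    slope m = (5 − (-1)) / (4 − (-1)) = 6/5,
    intercept c = (-1) − m·(-1) = 1/5.
Extremal: y(x) = (6/5) x + 1/5.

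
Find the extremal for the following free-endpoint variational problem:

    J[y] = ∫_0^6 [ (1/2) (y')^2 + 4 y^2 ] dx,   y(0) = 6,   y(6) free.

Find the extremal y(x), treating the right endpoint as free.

The Lagrangian L = (1/2) (y')^2 + 4 y^2 gives
    ∂L/∂y = 8 y,   ∂L/∂y' = y'.
Euler-Lagrange: y'' − 8 y = 0.
With k = sqrt(8), the general solution is
    y(x) = A cosh(sqrt(8) x) + B sinh(sqrt(8) x).
Fixed left endpoint y(0) = 6 ⇒ A = 6.
The right endpoint x = 6 is free, so the natural (transversality) condition is ∂L/∂y' |_{x=6} = 0, i.e. y'(6) = 0.
Compute y'(x) = A k sinh(k x) + B k cosh(k x), so
    y'(6) = A k sinh(k·6) + B k cosh(k·6) = 0
    ⇒ B = −A tanh(k·6) = − 6 tanh(sqrt(8)·6).
Therefore the extremal is
    y(x) = 6 cosh(sqrt(8) x) − 6 tanh(sqrt(8)·6) sinh(sqrt(8) x).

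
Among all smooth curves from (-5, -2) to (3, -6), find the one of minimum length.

Arc-length functional: J[y] = ∫ sqrt(1 + (y')^2) dx.
Lagrangian L = sqrt(1 + (y')^2) has no explicit y dependence, so ∂L/∂y = 0 and the Euler-Lagrange equation gives
    d/dx( y' / sqrt(1 + (y')^2) ) = 0  ⇒  y' / sqrt(1 + (y')^2) = const.
Hence y' is constant, so y(x) is affine.
Fitting the endpoints (-5, -2) and (3, -6):
    slope m = ((-6) − (-2)) / (3 − (-5)) = -1/2,
    intercept c = (-2) − m·(-5) = -9/2.
Extremal: y(x) = (-1/2) x - 9/2.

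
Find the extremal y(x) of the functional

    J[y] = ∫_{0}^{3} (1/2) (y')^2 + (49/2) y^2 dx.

The Lagrangian is L = (1/2) (y')^2 + (49/2) y^2.
Compute ∂L/∂y = 49y, ∂L/∂y' = y'.
The Euler-Lagrange equation d/dx(∂L/∂y') − ∂L/∂y = 0 reduces to
    y'' − 49 y = 0.
Its general solution is
    y(x) = A e^(7x) + B e^(−7x),
with A, B fixed by the endpoint conditions.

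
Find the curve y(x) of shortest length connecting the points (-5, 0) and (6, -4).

Arc-length functional: J[y] = ∫ sqrt(1 + (y')^2) dx.
Lagrangian L = sqrt(1 + (y')^2) has no explicit y dependence, so ∂L/∂y = 0 and the Euler-Lagrange equation gives
    d/dx( y' / sqrt(1 + (y')^2) ) = 0  ⇒  y' / sqrt(1 + (y')^2) = const.
Hence y' is constant, so y(x) is affine.
Fitting the endpoints (-5, 0) and (6, -4):
    slope m = ((-4) − 0) / (6 − (-5)) = -4/11,
    intercept c = 0 − m·(-5) = -20/11.
Extremal: y(x) = (-4/11) x - 20/11.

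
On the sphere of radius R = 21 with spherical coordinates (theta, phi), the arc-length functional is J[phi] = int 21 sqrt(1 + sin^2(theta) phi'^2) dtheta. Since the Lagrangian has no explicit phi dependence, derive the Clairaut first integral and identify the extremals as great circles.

On the sphere of radius R = 21 with spherical coordinates (θ, φ), the induced metric is
    ds^2 = 441(dθ^2 + sin^2(θ) dφ^2).
Parameterise by θ; the arc-length functional is
    J[φ] = ∫ 21 sqrt(1 + sin^2(θ) (dφ/dθ)^2) dθ,
so L = 21 sqrt(1 + sin^2(θ) φ'^2). Compute
    ∂L/∂φ = 0  (L has no explicit φ dependence),
    ∂L/∂φ' = 21 sin^2(θ) φ' / sqrt(1 + sin^2(θ) φ'^2).
Since ∂L/∂φ = 0, the Euler-Lagrange equation
    d/dθ(∂L/∂φ') − ∂L/∂φ = 0
reduces to d/dθ(∂L/∂φ') = 0, i.e. the momentum conjugate to φ is conserved:
    21 sin^2(θ) φ' / sqrt(1 + sin^2(θ) φ'^2) = C.
The overall factor of 21 is constant, so dividing through gives Clairaut's relation sin^2(θ) φ' / sqrt(1 + sin^2(θ) φ'^2) = C' (with C' = C/21). Solving for φ' and integrating gives the great-circle family
    cot(θ) = A cos(φ − φ_0),
i.e. the intersection of the sphere with a plane through the origin. The two constants A and φ_0 (equivalently C and one phase) are fixed by the two endpoint conditions.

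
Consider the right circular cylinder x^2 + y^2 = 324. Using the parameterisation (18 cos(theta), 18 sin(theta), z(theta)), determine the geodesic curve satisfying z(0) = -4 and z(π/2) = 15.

Parameterise the cylinder of radius R = 18 as
    r(θ) = (18 cos θ, 18 sin θ, z(θ)).
The arc-length element is
    ds = sqrt(324 + (dz/dθ)^2) dθ,
so the Lagrangian is L = sqrt(324 + z'^2).
L depends on z' only, not on z or θ, so ∂L/∂z = 0 and
    ∂L/∂z' = z' / sqrt(324 + z'^2).
The Euler-Lagrange equation gives
    d/dθ( z' / sqrt(324 + z'^2) ) = 0,
so z' is constant. Integrating once:
    z(θ) = a θ + b,
a helix on the cylinder (a straight line when the cylinder is unrolled). The constants a, b are determined by the endpoint conditions.
With endpoint conditions z(0) = -4 and z(π/2) = 15: from z(0) = b we get b = -4, and a·π/2 + -4 = 15 gives a = 38/π, so
    z(θ) = (38/π) θ − 4.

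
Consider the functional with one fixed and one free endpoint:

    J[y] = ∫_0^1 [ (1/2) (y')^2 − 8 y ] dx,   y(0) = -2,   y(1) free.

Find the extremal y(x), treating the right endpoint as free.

The Lagrangian L = (1/2) (y')^2 − 8 y gives
    ∂L/∂y = −8,   ∂L/∂y' = y'.
Euler-Lagrange: d/dx(y') − (−8) = 0, i.e. y'' + 8 = 0, so
    y(x) = −(8/2) x^2 + C1 x + C2.
Fixed left endpoint y(0) = -2 ⇒ C2 = -2.
The right endpoint x = 1 is free, so the natural (transversality) condition is ∂L/∂y' |_{x=1} = 0, i.e. y'(1) = 0.
Compute y'(x) = −8 x + C1, so y'(1) = −8 + C1 = 0 ⇒ C1 = 8.
Therefore the extremal is
    y(x) = −4 x^2 + 8 x − 2.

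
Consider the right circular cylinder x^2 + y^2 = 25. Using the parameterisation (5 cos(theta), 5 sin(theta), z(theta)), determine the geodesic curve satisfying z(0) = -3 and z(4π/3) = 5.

Parameterise the cylinder of radius R = 5 as
    r(θ) = (5 cos θ, 5 sin θ, z(θ)).
The arc-length element is
    ds = sqrt(25 + (dz/dθ)^2) dθ,
so the Lagrangian is L = sqrt(25 + z'^2).
L depends on z' only, not on z or θ, so ∂L/∂z = 0 and
    ∂L/∂z' = z' / sqrt(25 + z'^2).
The Euler-Lagrange equation gives
    d/dθ( z' / sqrt(25 + z'^2) ) = 0,
so z' is constant. Integrating once:
    z(θ) = a θ + b,
a helix on the cylinder (a straight line when the cylinder is unrolled). The constants a, b are determined by the endpoint conditions.
With endpoint conditions z(0) = -3 and z(4π/3) = 5: from z(0) = b we get b = -3, and a·4π/3 + -3 = 5 gives a = 6/π, so
    z(θ) = (6/π) θ − 3.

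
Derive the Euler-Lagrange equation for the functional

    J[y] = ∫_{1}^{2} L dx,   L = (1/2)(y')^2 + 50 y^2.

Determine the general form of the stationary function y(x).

The Lagrangian is L = (1/2)(y')^2 + 50 y^2.
∂L/∂y = 100y.
∂L/∂y' = y'.
The Euler-Lagrange equation d/dx(∂L/∂y') − ∂L/∂y = 0 becomes:
    y'' - 100 y = 0
General solution: y(x) = A e^(10x) + B e^(-10x), where A and B are arbitrary constants fixed by the endpoint conditions.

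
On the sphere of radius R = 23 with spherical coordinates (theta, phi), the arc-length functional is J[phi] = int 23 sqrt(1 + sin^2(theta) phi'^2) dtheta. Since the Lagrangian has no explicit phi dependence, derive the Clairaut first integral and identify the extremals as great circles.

On the sphere of radius R = 23 with spherical coordinates (θ, φ), the induced metric is
    ds^2 = 529(dθ^2 + sin^2(θ) dφ^2).
Parameterise by θ; the arc-length functional is
    J[φ] = ∫ 23 sqrt(1 + sin^2(θ) (dφ/dθ)^2) dθ,
so L = 23 sqrt(1 + sin^2(θ) φ'^2). Compute
    ∂L/∂φ = 0  (L has no explicit φ dependence),
    ∂L/∂φ' = 23 sin^2(θ) φ' / sqrt(1 + sin^2(θ) φ'^2).
Since ∂L/∂φ = 0, the Euler-Lagrange equation
    d/dθ(∂L/∂φ') − ∂L/∂φ = 0
reduces to d/dθ(∂L/∂φ') = 0, i.e. the momentum conjugate to φ is conserved:
    23 sin^2(θ) φ' / sqrt(1 + sin^2(θ) φ'^2) = C.
The overall factor of 23 is constant, so dividing through gives Clairaut's relation sin^2(θ) φ' / sqrt(1 + sin^2(θ) φ'^2) = C' (with C' = C/23). Solving for φ' and integrating gives the great-circle family
    cot(θ) = A cos(φ − φ_0),
i.e. the intersection of the sphere with a plane through the origin. The two constants A and φ_0 (equivalently C and one phase) are fixed by the two endpoint conditions.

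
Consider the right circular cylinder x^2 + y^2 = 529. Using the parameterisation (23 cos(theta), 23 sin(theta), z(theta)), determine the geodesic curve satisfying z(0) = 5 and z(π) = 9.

Parameterise the cylinder of radius R = 23 as
    r(θ) = (23 cos θ, 23 sin θ, z(θ)).
The arc-length element is
    ds = sqrt(529 + (dz/dθ)^2) dθ,
so the Lagrangian is L = sqrt(529 + z'^2).
L depends on z' only, not on z or θ, so ∂L/∂z = 0 and
    ∂L/∂z' = z' / sqrt(529 + z'^2).
The Euler-Lagrange equation gives
    d/dθ( z' / sqrt(529 + z'^2) ) = 0,
so z' is constant. Integrating once:
    z(θ) = a θ + b,
a helix on the cylinder (a straight line when the cylinder is unrolled). The constants a, b are determined by the endpoint conditions.
With endpoint conditions z(0) = 5 and z(π) = 9: from z(0) = b we get b = 5, and a·π + 5 = 9 gives a = 4/π, so
    z(θ) = (4/π) θ + 5.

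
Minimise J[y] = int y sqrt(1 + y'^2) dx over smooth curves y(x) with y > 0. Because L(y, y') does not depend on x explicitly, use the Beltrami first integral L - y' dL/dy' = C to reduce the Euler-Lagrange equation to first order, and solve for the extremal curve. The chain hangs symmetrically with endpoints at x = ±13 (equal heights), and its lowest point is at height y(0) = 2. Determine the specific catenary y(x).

The Lagrangian L(y, y') = y sqrt(1 + y'^2) has no explicit x dependence, so the Beltrami identity applies:
    L − y' ∂L/∂y' = C.
Compute ∂L/∂y' = y · y' / sqrt(1 + y'^2). Then
    L − y' ∂L/∂y'
    = y sqrt(1 + y'^2) − y · y'^2 / sqrt(1 + y'^2)
    = y (1 + y'^2 − y'^2) / sqrt(1 + y'^2)
    = y / sqrt(1 + y'^2) = C.
Squaring gives y^2 = C^2 (1 + y'^2), i.e.
    y'^2 = y^2 / C^2 − 1.
Separating variables,
    dy / sqrt(y^2 − C^2) = dx / C,
and integrating gives arccosh(y / C) = (x − a)/C, so
    y(x) = C cosh((x − a)/C),
the catenary. The constants C and a are fixed by the two endpoint conditions (and, for the hanging-chain problem, the length constraint selects C).
Now fit the given data. The endpoints x = ±13 are symmetric at equal height, so the catenary is even about its minimum: a = 0 and y(x) = C cosh(x/C). The lowest point is y(0) = C cosh(0) = C, and we are told y(0) = 2, so C = 2. Therefore
    y(x) = 2 cosh(x/2),
and at the endpoints
    y(±13) = 2 cosh(13/2).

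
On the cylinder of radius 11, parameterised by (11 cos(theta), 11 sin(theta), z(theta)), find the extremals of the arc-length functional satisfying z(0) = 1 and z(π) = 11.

Parameterise the cylinder of radius R = 11 as
    r(θ) = (11 cos θ, 11 sin θ, z(θ)).
The arc-length element is
    ds = sqrt(121 + (dz/dθ)^2) dθ,
so the Lagrangian is L = sqrt(121 + z'^2).
L depends on z' only, not on z or θ, so ∂L/∂z = 0 and
    ∂L/∂z' = z' / sqrt(121 + z'^2).
The Euler-Lagrange equation gives
    d/dθ( z' / sqrt(121 + z'^2) ) = 0,
so z' is constant. Integrating once:
    z(θ) = a θ + b,
a helix on the cylinder (a straight line when the cylinder is unrolled). The constants a, b are determined by the endpoint conditions.
With endpoint conditions z(0) = 1 and z(π) = 11: from z(0) = b we get b = 1, and a·π + 1 = 11 gives a = 10/π, so
    z(θ) = (10/π) θ + 1.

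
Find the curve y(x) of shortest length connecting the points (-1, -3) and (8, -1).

Arc-length functional: J[y] = ∫ sqrt(1 + (y')^2) dx.
Lagrangian L = sqrt(1 + (y')^2) has no explicit y dependence, so ∂L/∂y = 0 and the Euler-Lagrange equation gives
    d/dx( y' / sqrt(1 + (y')^2) ) = 0  ⇒  y' / sqrt(1 + (y')^2) = const.
Hence y' is constant, so y(x) is affine.
Fitting the endpoints (-1, -3) and (8, -1):
    slope m = ((-1) − (-3)) / (8 − (-1)) = 2/9,
    intercept c = (-3) − m·(-1) = -25/9.
Extremal: y(x) = (2/9) x - 25/9.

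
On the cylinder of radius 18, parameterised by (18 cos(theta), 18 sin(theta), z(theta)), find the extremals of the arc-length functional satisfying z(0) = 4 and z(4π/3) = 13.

Parameterise the cylinder of radius R = 18 as
    r(θ) = (18 cos θ, 18 sin θ, z(θ)).
The arc-length element is
    ds = sqrt(324 + (dz/dθ)^2) dθ,
so the Lagrangian is L = sqrt(324 + z'^2).
L depends on z' only, not on z or θ, so ∂L/∂z = 0 and
    ∂L/∂z' = z' / sqrt(324 + z'^2).
The Euler-Lagrange equation gives
    d/dθ( z' / sqrt(324 + z'^2) ) = 0,
so z' is constant. Integrating once:
    z(θ) = a θ + b,
a helix on the cylinder (a straight line when the cylinder is unrolled). The constants a, b are determined by the endpoint conditions.
With endpoint conditions z(0) = 4 and z(4π/3) = 13: from z(0) = b we get b = 4, and a·4π/3 + 4 = 13 gives a = 27/(4π), so
    z(θ) = (27/(4π)) θ + 4.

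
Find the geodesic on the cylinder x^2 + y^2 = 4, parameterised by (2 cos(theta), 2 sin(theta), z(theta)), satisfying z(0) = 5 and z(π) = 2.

Parameterise the cylinder of radius R = 2 as
    r(θ) = (2 cos θ, 2 sin θ, z(θ)).
The arc-length element is
    ds = sqrt(4 + (dz/dθ)^2) dθ,
so the Lagrangian is L = sqrt(4 + z'^2).
L depends on z' only, not on z or θ, so ∂L/∂z = 0 and
    ∂L/∂z' = z' / sqrt(4 + z'^2).
The Euler-Lagrange equation gives
    d/dθ( z' / sqrt(4 + z'^2) ) = 0,
so z' is constant. Integrating once:
    z(θ) = a θ + b,
a helix on the cylinder (a straight line when the cylinder is unrolled). The constants a, b are determined by the endpoint conditions.
With endpoint conditions z(0) = 5 and z(π) = 2: from z(0) = b we get b = 5, and a·π + 5 = 2 gives a = -3/π, so
    z(θ) = (-3/π) θ + 5.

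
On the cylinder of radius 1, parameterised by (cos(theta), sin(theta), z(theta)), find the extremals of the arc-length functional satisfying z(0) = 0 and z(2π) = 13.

Parameterise the cylinder of radius R = 1 as
    r(θ) = (cos θ, sin θ, z(θ)).
The arc-length element is
    ds = sqrt(1 + (dz/dθ)^2) dθ,
so the Lagrangian is L = sqrt(1 + z'^2).
L depends on z' only, not on z or θ, so ∂L/∂z = 0 and
    ∂L/∂z' = z' / sqrt(1 + z'^2).
The Euler-Lagrange equation gives
    d/dθ( z' / sqrt(1 + z'^2) ) = 0,
so z' is constant. Integrating once:
    z(θ) = a θ + b,
a helix on the cylinder (a straight line when the cylinder is unrolled). The constants a, b are determined by the endpoint conditions.
With endpoint conditions z(0) = 0 and z(2π) = 13: from z(0) = b we get b = 0, and a·2π + 0 = 13 gives a = 13/(2π), so
    z(θ) = (13/(2π)) θ.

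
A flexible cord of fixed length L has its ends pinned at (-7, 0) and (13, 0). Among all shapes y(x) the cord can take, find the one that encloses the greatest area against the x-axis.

Set up the augmented Lagrangian using a multiplier λ for the length constraint:
    F(y, y') = y − λ sqrt(1 + y'^2).
F has no explicit x dependence, so the Beltrami identity yields a first integral
    F − y' ∂F/∂y' = C.
Compute ∂F/∂y' = −λ y' / sqrt(1 + y'^2). Then
    y − λ sqrt(1 + y'^2) + λ y'^2 / sqrt(1 + y'^2) = C
    ⇒  y − λ / sqrt(1 + y'^2) = C.
Solving for y' and integrating gives
    (x − a)^2 + (y − b)^2 = λ^2,
a circular arc of radius λ. The constants a, b are determined by the endpoint conditions y(-7) = y(13) = 0, and λ is fixed implicitly by the length constraint
    ∫_{-7}^{13} sqrt(1 + y'^2) dx = L.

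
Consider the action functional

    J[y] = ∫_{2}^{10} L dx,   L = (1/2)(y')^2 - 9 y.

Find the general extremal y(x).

The Lagrangian is L = (1/2)(y')^2 - 9 y.
∂L/∂y = -9.
∂L/∂y' = y'.
The Euler-Lagrange equation d/dx(∂L/∂y') − ∂L/∂y = 0 becomes:
    y'' + 9 = 0
General solution: y(x) = -(9/2) x^2 + A x + B, where A and B are arbitrary constants fixed by the endpoint conditions.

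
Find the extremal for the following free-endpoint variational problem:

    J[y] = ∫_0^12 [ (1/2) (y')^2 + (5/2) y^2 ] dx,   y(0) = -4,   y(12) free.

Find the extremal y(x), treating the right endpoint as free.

The Lagrangian L = (1/2) (y')^2 + (5/2) y^2 gives
    ∂L/∂y = 5 y,   ∂L/∂y' = y'.
Euler-Lagrange: y'' − 5 y = 0.
With k = sqrt(5), the general solution is
    y(x) = A cosh(sqrt(5) x) + B sinh(sqrt(5) x).
Fixed left endpoint y(0) = -4 ⇒ A = -4.
The right endpoint x = 12 is free, so the natural (transversality) condition is ∂L/∂y' |_{x=12} = 0, i.e. y'(12) = 0.
Compute y'(x) = A k sinh(k x) + B k cosh(k x), so
    y'(12) = A k sinh(k·12) + B k cosh(k·12) = 0
    ⇒ B = −A tanh(k·12) = 4 tanh(sqrt(5)·12).
Therefore the extremal is
    y(x) = −4 cosh(sqrt(5) x) + 4 tanh(sqrt(5)·12) sinh(sqrt(5) x).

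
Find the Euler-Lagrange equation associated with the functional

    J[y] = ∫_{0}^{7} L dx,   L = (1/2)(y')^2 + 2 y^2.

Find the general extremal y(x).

The Lagrangian is L = (1/2)(y')^2 + 2 y^2.
∂L/∂y = 4y.
∂L/∂y' = y'.
The Euler-Lagrange equation d/dx(∂L/∂y') − ∂L/∂y = 0 becomes:
    y'' - 4 y = 0
General solution: y(x) = A e^(2x) + B e^(-2x), where A and B are arbitrary constants fixed by the endpoint conditions.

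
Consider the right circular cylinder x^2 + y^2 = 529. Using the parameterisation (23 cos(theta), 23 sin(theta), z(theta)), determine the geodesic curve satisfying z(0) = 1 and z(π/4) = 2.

Parameterise the cylinder of radius R = 23 as
    r(θ) = (23 cos θ, 23 sin θ, z(θ)).
The arc-length element is
    ds = sqrt(529 + (dz/dθ)^2) dθ,
so the Lagrangian is L = sqrt(529 + z'^2).
L depends on z' only, not on z or θ, so ∂L/∂z = 0 and
    ∂L/∂z' = z' / sqrt(529 + z'^2).
The Euler-Lagrange equation gives
    d/dθ( z' / sqrt(529 + z'^2) ) = 0,
so z' is constant. Integrating once:
    z(θ) = a θ + b,
a helix on the cylinder (a straight line when the cylinder is unrolled). The constants a, b are determined by the endpoint conditions.
With endpoint conditions z(0) = 1 and z(π/4) = 2: from z(0) = b we get b = 1, and a·π/4 + 1 = 2 gives a = 4/π, so
    z(θ) = (4/π) θ + 1.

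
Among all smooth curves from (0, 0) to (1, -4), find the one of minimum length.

Arc-length functional: J[y] = ∫ sqrt(1 + (y')^2) dx.
Lagrangian L = sqrt(1 + (y')^2) has no explicit y dependence, so ∂L/∂y = 0 and the Euler-Lagrange equation gives
    d/dx( y' / sqrt(1 + (y')^2) ) = 0  ⇒  y' / sqrt(1 + (y')^2) = const.
Hence y' is constant, so y(x) is affine.
Fitting the endpoints (0, 0) and (1, -4):
    slope m = ((-4) − 0) / (1 − 0) = -4,
    intercept c = 0 − m·0 = 0.
Extremal: y(x) = -4 x.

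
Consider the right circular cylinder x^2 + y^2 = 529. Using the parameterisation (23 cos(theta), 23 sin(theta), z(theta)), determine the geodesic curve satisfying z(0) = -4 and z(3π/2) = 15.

Parameterise the cylinder of radius R = 23 as
    r(θ) = (23 cos θ, 23 sin θ, z(θ)).
The arc-length element is
    ds = sqrt(529 + (dz/dθ)^2) dθ,
so the Lagrangian is L = sqrt(529 + z'^2).
L depends on z' only, not on z or θ, so ∂L/∂z = 0 and
    ∂L/∂z' = z' / sqrt(529 + z'^2).
The Euler-Lagrange equation gives
    d/dθ( z' / sqrt(529 + z'^2) ) = 0,
so z' is constant. Integrating once:
    z(θ) = a θ + b,
a helix on the cylinder (a straight line when the cylinder is unrolled). The constants a, b are determined by the endpoint conditions.
With endpoint conditions z(0) = -4 and z(3π/2) = 15: from z(0) = b we get b = -4, and a·3π/2 + -4 = 15 gives a = 38/(3π), so
    z(θ) = (38/(3π)) θ − 4.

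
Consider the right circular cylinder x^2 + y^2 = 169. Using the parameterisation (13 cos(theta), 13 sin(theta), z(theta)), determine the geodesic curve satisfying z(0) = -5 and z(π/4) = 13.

Parameterise the cylinder of radius R = 13 as
    r(θ) = (13 cos θ, 13 sin θ, z(θ)).
The arc-length element is
    ds = sqrt(169 + (dz/dθ)^2) dθ,
so the Lagrangian is L = sqrt(169 + z'^2).
L depends on z' only, not on z or θ, so ∂L/∂z = 0 and
    ∂L/∂z' = z' / sqrt(169 + z'^2).
The Euler-Lagrange equation gives
    d/dθ( z' / sqrt(169 + z'^2) ) = 0,
so z' is constant. Integrating once:
    z(θ) = a θ + b,
a helix on the cylinder (a straight line when the cylinder is unrolled). The constants a, b are determined by the endpoint conditions.
With endpoint conditions z(0) = -5 and z(π/4) = 13: from z(0) = b we get b = -5, and a·π/4 + -5 = 13 gives a = 72/π, so
    z(θ) = (72/π) θ − 5.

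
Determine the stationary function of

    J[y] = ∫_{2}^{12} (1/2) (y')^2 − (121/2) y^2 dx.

The Lagrangian is L = (1/2) (y')^2 − (121/2) y^2.
Compute ∂L/∂y = -121y, ∂L/∂y' = y'.
The Euler-Lagrange equation d/dx(∂L/∂y') − ∂L/∂y = 0 reduces to
    y'' + 121 y = 0.
Its general solution is
    y(x) = A sin(11x) + B cos(11x),
with A, B fixed by the endpoint conditions.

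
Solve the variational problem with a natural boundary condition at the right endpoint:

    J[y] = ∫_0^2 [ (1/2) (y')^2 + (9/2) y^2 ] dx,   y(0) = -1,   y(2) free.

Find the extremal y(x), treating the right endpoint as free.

The Lagrangian L = (1/2) (y')^2 + (9/2) y^2 gives
    ∂L/∂y = 9 y,   ∂L/∂y' = y'.
Euler-Lagrange: y'' − 9 y = 0.
With k = 3, the general solution is
    y(x) = A cosh(3 x) + B sinh(3 x).
Fixed left endpoint y(0) = -1 ⇒ A = -1.
The right endpoint x = 2 is free, so the natural (transversality) condition is ∂L/∂y' |_{x=2} = 0, i.e. y'(2) = 0.
Compute y'(x) = A k sinh(k x) + B k cosh(k x), so
    y'(2) = A k sinh(k·2) + B k cosh(k·2) = 0
    ⇒ B = −A tanh(k·2) = tanh(3·2).
Therefore the extremal is
    y(x) = −cosh(3 x) + tanh(3·2) sinh(3 x).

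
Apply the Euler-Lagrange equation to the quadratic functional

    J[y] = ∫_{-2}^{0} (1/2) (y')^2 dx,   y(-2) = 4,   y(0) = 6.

The Lagrangian is L = (1/2) (y')^2.
Compute ∂L/∂y = 0, ∂L/∂y' = y'.
The Euler-Lagrange equation d/dx(∂L/∂y') − ∂L/∂y = 0 reduces to
    y'' = 0.
Its general solution is
    y(x) = A x + B,
with A, B fixed by the endpoint conditions.
Applying the endpoint conditions y(-2) = 4 and y(0) = 6: solve A·-2 + B = 4 and A·0 + B = 6. Subtracting gives A(0 − -2) = 6 − 4, so A = 1, and B = 4 − A·-2 = 6. Therefore
    y(x) = x + 6.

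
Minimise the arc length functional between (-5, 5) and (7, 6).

Arc-length functional: J[y] = ∫ sqrt(1 + (y')^2) dx.
Lagrangian L = sqrt(1 + (y')^2) has no explicit y dependence, so ∂L/∂y = 0 and the Euler-Lagrange equation gives
    d/dx( y' / sqrt(1 + (y')^2) ) = 0  ⇒  y' / sqrt(1 + (y')^2) = const.
Hence y' is constant, so y(x) is affine.
Fitting the endpoints (-5, 5) and (7, 6):
    slope m = (6 − 5) / (7 − (-5)) = 1/12,
    intercept c = 5 − m·(-5) = 65/12.
Extremal: y(x) = (1/12) x + 65/12.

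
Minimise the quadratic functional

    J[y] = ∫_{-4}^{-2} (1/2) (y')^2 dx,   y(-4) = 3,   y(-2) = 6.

The Lagrangian is L = (1/2) (y')^2.
Compute ∂L/∂y = 0, ∂L/∂y' = y'.
The Euler-Lagrange equation d/dx(∂L/∂y') − ∂L/∂y = 0 reduces to
    y'' = 0.
Its general solution is
    y(x) = A x + B,
with A, B fixed by the endpoint conditions.
Applying the endpoint conditions y(-4) = 3 and y(-2) = 6: solve A·-4 + B = 3 and A·-2 + B = 6. Subtracting gives A(-2 − -4) = 6 − 3, so A = 3/2, and B = 3 − A·-4 = 9. Therefore
    y(x) = (3/2) x + 9.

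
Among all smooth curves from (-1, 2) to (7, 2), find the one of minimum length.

Arc-length functional: J[y] = ∫ sqrt(1 + (y')^2) dx.
Lagrangian L = sqrt(1 + (y')^2) has no explicit y dependence, so ∂L/∂y = 0 and the Euler-Lagrange equation gives
    d/dx( y' / sqrt(1 + (y')^2) ) = 0  ⇒  y' / sqrt(1 + (y')^2) = const.
Hence y' is constant, so y(x) is affine.
Fitting the endpoints (-1, 2) and (7, 2):
    slope m = (2 − 2) / (7 − (-1)) = 0,
    intercept c = 2 − m·(-1) = 2.
Extremal: y(x) = 2.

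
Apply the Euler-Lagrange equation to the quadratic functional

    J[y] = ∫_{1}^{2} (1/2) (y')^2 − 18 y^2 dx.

The Lagrangian is L = (1/2) (y')^2 − 18 y^2.
Compute ∂L/∂y = -36y, ∂L/∂y' = y'.
The Euler-Lagrange equation d/dx(∂L/∂y') − ∂L/∂y = 0 reduces to
    y'' + 36 y = 0.
Its general solution is
    y(x) = A sin(6x) + B cos(6x),
with A, B fixed by the endpoint conditions.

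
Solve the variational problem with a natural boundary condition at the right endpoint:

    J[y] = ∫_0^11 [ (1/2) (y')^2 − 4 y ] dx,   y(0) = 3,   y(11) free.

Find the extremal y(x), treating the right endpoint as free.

The Lagrangian L = (1/2) (y')^2 − 4 y gives
    ∂L/∂y = −4,   ∂L/∂y' = y'.
Euler-Lagrange: d/dx(y') − (−4) = 0, i.e. y'' + 4 = 0, so
    y(x) = −(4/2) x^2 + C1 x + C2.
Fixed left endpoint y(0) = 3 ⇒ C2 = 3.
The right endpoint x = 11 is free, so the natural (transversality) condition is ∂L/∂y' |_{x=11} = 0, i.e. y'(11) = 0.
Compute y'(x) = −4 x + C1, so y'(11) = −44 + C1 = 0 ⇒ C1 = 44.
Therefore the extremal is
    y(x) = −2 x^2 + 44 x + 3.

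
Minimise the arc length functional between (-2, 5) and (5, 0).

Arc-length functional: J[y] = ∫ sqrt(1 + (y')^2) dx.
Lagrangian L = sqrt(1 + (y')^2) has no explicit y dependence, so ∂L/∂y = 0 and the Euler-Lagrange equation gives
    d/dx( y' / sqrt(1 + (y')^2) ) = 0  ⇒  y' / sqrt(1 + (y')^2) = const.
Hence y' is constant, so y(x) is affine.
Fitting the endpoints (-2, 5) and (5, 0):
    slope m = (0 − 5) / (5 − (-2)) = -5/7,
    intercept c = 5 − m·(-2) = 25/7.
Extremal: y(x) = (-5/7) x + 25/7.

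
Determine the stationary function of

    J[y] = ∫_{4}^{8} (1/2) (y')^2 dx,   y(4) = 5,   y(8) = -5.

The Lagrangian is L = (1/2) (y')^2.
Compute ∂L/∂y = 0, ∂L/∂y' = y'.
The Euler-Lagrange equation d/dx(∂L/∂y') − ∂L/∂y = 0 reduces to
    y'' = 0.
Its general solution is
    y(x) = A x + B,
with A, B fixed by the endpoint conditions.
Applying the endpoint conditions y(4) = 5 and y(8) = -5: solve A·4 + B = 5 and A·8 + B = -5. Subtracting gives A(8 − 4) = -5 − 5, so A = -5/2, and B = 5 − A·4 = 15. Therefore
    y(x) = (-5/2) x + 15.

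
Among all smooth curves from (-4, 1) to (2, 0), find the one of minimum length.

Arc-length functional: J[y] = ∫ sqrt(1 + (y')^2) dx.
Lagrangian L = sqrt(1 + (y')^2) has no explicit y dependence, so ∂L/∂y = 0 and the Euler-Lagrange equation gives
    d/dx( y' / sqrt(1 + (y')^2) ) = 0  ⇒  y' / sqrt(1 + (y')^2) = const.
Hence y' is constant, so y(x) is affine.
Fitting the endpoints (-4, 1) and (2, 0):
    slope m = (0 − 1) / (2 − (-4)) = -1/6,
    intercept c = 1 − m·(-4) = 1/3.
Extremal: y(x) = (-1/6) x + 1/3.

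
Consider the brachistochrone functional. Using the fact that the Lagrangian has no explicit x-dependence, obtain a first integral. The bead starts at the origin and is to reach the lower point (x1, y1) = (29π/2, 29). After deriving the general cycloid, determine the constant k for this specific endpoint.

The Lagrangian L = sqrt((1 + y'^2) / y) has no explicit x dependence, so the Beltrami identity applies:
    L − y' ∂L/∂y' = C.
Compute ∂L/∂y' = y' / sqrt(y (1 + y'^2)).
Substitute:
    sqrt((1 + y'^2)/y) − y'·y' / sqrt(y (1 + y'^2))
    = (1 + y'^2) / sqrt(y (1 + y'^2)) − y'^2 / sqrt(y (1 + y'^2))
    = 1 / sqrt(y (1 + y'^2)) = C.
Squaring and rearranging gives the first integral
    y (1 + y'^2) = 1/C^2 =: k   (constant).
Solving this first-order ODE by the substitution
    y = (k/2)(1 − cos θ)
yields the cycloid parameterisation
    x(θ) = (k/2)(θ − sin θ),   y(θ) = (k/2)(1 − cos θ).
The constant k is fixed by the endpoint condition.
Now fit the given lower endpoint (x1, y1) = (29π/2, 29). At the bottom of the first arch (θ = π), the parametric equations give
    y(π) = (k/2)(1 − cos π) = k,
    x(π) = (k/2)(π − sin π) = kπ/2.
Matching y(π) = 29 gives k = 29, consistent with x(π) = 29π/2. Therefore the specific cycloid is
    x(θ) = (29/2)(θ − sin θ),   y(θ) = (29/2)(1 − cos θ).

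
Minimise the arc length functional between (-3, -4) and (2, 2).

Arc-length functional: J[y] = ∫ sqrt(1 + (y')^2) dx.
Lagrangian L = sqrt(1 + (y')^2) has no explicit y dependence, so ∂L/∂y = 0 and the Euler-Lagrange equation gives
    d/dx( y' / sqrt(1 + (y')^2) ) = 0  ⇒  y' / sqrt(1 + (y')^2) = const.
Hence y' is constant, so y(x) is affine.
Fitting the endpoints (-3, -4) and (2, 2):
    slope m = (2 − (-4)) / (2 − (-3)) = 6/5,
    intercept c = (-4) − m·(-3) = -2/5.
Extremal: y(x) = (6/5) x - 2/5.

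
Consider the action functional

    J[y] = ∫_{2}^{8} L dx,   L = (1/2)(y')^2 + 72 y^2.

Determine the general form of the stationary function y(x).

The Lagrangian is L = (1/2)(y')^2 + 72 y^2.
∂L/∂y = 144y.
∂L/∂y' = y'.
The Euler-Lagrange equation d/dx(∂L/∂y') − ∂L/∂y = 0 becomes:
    y'' - 144 y = 0
General solution: y(x) = A e^(12x) + B e^(-12x), where A and B are arbitrary constants fixed by the endpoint conditions.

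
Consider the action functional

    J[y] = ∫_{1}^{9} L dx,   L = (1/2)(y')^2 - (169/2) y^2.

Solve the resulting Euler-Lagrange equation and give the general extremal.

The Lagrangian is L = (1/2)(y')^2 - (169/2) y^2.
∂L/∂y = -169y.
∂L/∂y' = y'.
The Euler-Lagrange equation d/dx(∂L/∂y') − ∂L/∂y = 0 becomes:
    y'' + 169 y = 0
General solution: y(x) = A sin(13x) + B cos(13x), where A and B are arbitrary constants fixed by the endpoint conditions.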